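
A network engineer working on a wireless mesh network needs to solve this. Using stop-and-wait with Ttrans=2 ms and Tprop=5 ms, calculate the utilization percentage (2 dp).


Given: Ttrans = 2 ms, Tprop = 5 ms
RTT = 2 * Tprop = 2 * 5 = 10 ms
U = Ttrans / (Ttrans + RTT)
U = 2 / (2 + 10)
U = 2 / 12 = 0.166667
U% = 16.67%

16.67


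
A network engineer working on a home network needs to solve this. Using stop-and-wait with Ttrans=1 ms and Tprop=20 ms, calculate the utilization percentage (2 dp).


Given: Ttrans = 1 ms, Tprop = 20 ms
RTT = 2 * Tprop = 2 * 20 = 40 ms
U = Ttrans / (Ttrans + RTT)
U = 1 / (1 + 40)
U = 1 / 41 = 0.02439
U% = 2.44%

2.44


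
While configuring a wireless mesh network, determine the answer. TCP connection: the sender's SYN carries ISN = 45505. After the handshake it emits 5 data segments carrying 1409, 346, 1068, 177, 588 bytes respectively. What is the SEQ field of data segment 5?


The SYN occupies sequence number ISN = 45505, so the first data byte is ISN + 1 = 45506.
SEQ of data segment i = (ISN + 1) + sum of payload sizes of segments 1..i-1.
Segment 1: SEQ = 45506, payload = 1409 bytes
Segment 2: SEQ = 46915, payload = 346 bytes
Segment 3: SEQ = 47261, payload = 1068 bytes
Segment 4: SEQ = 48329, payload = 177 bytes
Segment 5: SEQ = 48506, payload = 588 bytes
SEQ of segment 5 = 45506 + 1409 + 346 + 1068 + 177 = 48506

48506


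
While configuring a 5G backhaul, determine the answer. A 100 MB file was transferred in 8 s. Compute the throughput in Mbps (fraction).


Given: file = 100 MB, time = 8 s
File in Mb = 100 * 8 = 800 Mb
Throughput = 800 / 8 Mbps
Throughput = 100 Mbps

100


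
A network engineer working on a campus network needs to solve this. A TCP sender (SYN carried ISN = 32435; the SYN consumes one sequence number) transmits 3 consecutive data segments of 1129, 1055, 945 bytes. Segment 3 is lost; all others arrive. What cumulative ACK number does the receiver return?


SYN uses sequence number 32435; first data byte = ISN + 1 = 32436.
Segment 1: SEQ = 32436, len = 1129 B, covers [32436, 33564]
Segment 2: SEQ = 33565, len = 1055 B, covers [33565, 34619]
Segment 3: SEQ = 34620, len = 945 B, covers [34620, 35564] [LOST]
In-order data received: bytes [32436, 34619] (segments 1..2).
Segment 3 missing -> gap begins at byte 34620.
Cumulative ACK = next expected in-order byte = 32436 + 1129 + 1055 = 34620

34620


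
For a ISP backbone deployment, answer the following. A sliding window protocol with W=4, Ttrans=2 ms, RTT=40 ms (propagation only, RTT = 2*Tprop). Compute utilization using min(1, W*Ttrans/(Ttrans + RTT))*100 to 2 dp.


Given: W = 4, Ttrans = 2 ms, RTT = 40 ms (= 2 * Tprop, Tprop = 20 ms)
Cycle time = Ttrans + RTT = 2 + 40 = 42 ms (first packet sent until its ACK returns)
W * Ttrans = 4 * 2 = 8 ms of sending per cycle
W * Ttrans / (Ttrans + RTT) = 8 / 42 = 0.190476
U = min(1, 0.190476) = 0.190476
U% = 19.05%

19.05


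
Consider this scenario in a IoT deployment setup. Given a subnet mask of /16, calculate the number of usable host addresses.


Given: subnet mask /16
Host bits = 32 - 16 = 16
Total addresses = 2^16 = 65536
Usable hosts = 65536 - 2 (network + broadcast) = 65534

65534


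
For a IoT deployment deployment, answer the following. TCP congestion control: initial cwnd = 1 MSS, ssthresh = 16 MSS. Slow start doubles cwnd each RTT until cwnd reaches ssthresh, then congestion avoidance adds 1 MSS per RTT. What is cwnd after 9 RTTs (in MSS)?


RTT 0: cwnd = 1 MSS (initial)
RTT 1: cwnd = 2 MSS (slow start, doubled)
RTT 2: cwnd = 4 MSS (slow start, doubled)
RTT 3: cwnd = 8 MSS (slow start, doubled)
RTT 4: cwnd = 16 MSS (slow start, doubled)
RTT 5: cwnd = 17 MSS (congestion avoidance, +1)
RTT 6: cwnd = 18 MSS (congestion avoidance, +1)
RTT 7: cwnd = 19 MSS (congestion avoidance, +1)
RTT 8: cwnd = 20 MSS (congestion avoidance, +1)
RTT 9: cwnd = 21 MSS (congestion avoidance, +1)

21


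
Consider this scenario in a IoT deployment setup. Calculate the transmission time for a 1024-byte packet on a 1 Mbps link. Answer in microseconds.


Given: packet = 1024 bytes, bandwidth = 1 Mbps
Packet in bits = 1024 * 8 = 8192 bits
Bandwidth = 1 * 10^6 = 1000000 bps
Time = 8192 / 1000000 seconds
Time in us = 8192 * 10^6 / 1000000 = 8192

8192


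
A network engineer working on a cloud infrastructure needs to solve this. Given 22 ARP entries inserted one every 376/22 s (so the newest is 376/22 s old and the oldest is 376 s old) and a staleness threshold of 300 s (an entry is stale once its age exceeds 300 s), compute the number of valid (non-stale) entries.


Ages are k * 376/22 s for k = 1..22 (spacing = 17.0909 s).
Entry k is valid iff k * 376/22 <= 300 iff k <= 22 * 300 / 376 = 17.5532
n_valid = floor(17.5532) = 17
(n_stale = 22 - 17 = 5)

17


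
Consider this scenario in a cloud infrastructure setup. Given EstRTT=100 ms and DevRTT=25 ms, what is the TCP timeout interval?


Given: EstRTT = 100 ms, DevRTT = 25 ms
Timeout = EstRTT + 4 * DevRTT
4 * DevRTT = 4 * 25 = 100
Timeout = 100 + 100 = 200 ms

200


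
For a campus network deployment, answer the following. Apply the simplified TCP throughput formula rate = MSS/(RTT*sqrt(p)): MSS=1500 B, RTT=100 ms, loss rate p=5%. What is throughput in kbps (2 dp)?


Given: MSS = 1500 bytes, RTT = 100 ms, loss = 5%
RTT in seconds = 100 / 1000 = 0.1
Loss rate = 5% = 0.05
sqrt(loss) = sqrt(0.05) = 0.223606797750
Throughput (bytes/s) = 1500 / (0.1 * 0.223606797750) = 67082.0393
Throughput (kbps) = 67082.0393 * 8 / 1000 = 536.656315 -> 536.66 kbps (2 dp)

536.66


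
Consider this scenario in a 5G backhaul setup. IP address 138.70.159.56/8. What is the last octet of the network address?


Given: IP = 138.70.159.56, prefix = /8
Subnet mask = 255.0.0.0
Last octet of IP: 56
Last octet of mask: 0
Network last octet = 56 AND 0 = 0

0


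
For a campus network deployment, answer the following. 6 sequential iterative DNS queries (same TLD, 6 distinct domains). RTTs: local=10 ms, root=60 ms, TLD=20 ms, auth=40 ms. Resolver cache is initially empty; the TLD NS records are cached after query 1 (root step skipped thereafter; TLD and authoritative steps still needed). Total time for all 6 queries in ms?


Lookup 1 (cold cache): local + root + TLD + auth = 10 + 60 + 20 + 40 = 130 ms
Lookups 2..6 (TLD NS cached -> skip root; new domain -> still ask TLD and auth): local + TLD + auth = 10 + 20 + 40 = 70 ms each
Remaining 5 lookups: 5 * 70 = 350 ms
Total = 130 + 350 = 480 ms

480


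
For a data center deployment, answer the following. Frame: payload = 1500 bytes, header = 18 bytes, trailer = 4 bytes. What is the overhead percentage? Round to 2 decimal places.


Given: payload = 1500 B, header = 18 B, trailer = 4 B
Overhead bytes = header + trailer = 18 + 4 = 22
Total frame = payload + overhead = 1500 + 22 = 1522
Overhead % = 22 / 1522 * 100 = 1.4455% -> 1.45% (2 dp)

1.45


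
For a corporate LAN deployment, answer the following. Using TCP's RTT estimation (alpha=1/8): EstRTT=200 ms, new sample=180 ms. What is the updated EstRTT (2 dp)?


Given: EstRTT = 200 ms, SampleRTT = 180 ms, alpha = 1/8
New EstRTT = (1 - alpha) * EstRTT + alpha * SampleRTT
(7/8) * 200 = 175
(1/8) * 180 = 22.5
New EstRTT = 175 + 22.5 = 197.5 ms -> 197.50 ms (2 dp)

197.50


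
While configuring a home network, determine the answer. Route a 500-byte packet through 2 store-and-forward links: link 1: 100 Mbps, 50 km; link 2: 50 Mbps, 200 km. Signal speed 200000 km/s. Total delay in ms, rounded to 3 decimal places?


Packet = 500 bytes = 4000 bits. Store-and-forward: sum (t_trans + t_prop) per link.
Link 1: t_trans = 4000/(100*10^6) s = 0.0400 ms; t_prop = 50/200000 s = 0.2500 ms; subtotal = 0.2900 ms
Link 2: t_trans = 4000/(50*10^6) s = 0.0800 ms; t_prop = 200/200000 s = 1.0000 ms; subtotal = 1.0800 ms
End-to-end = 0.2900 + 1.0800 = 1.3700 ms -> 1.370 ms (3 dp)

1.370


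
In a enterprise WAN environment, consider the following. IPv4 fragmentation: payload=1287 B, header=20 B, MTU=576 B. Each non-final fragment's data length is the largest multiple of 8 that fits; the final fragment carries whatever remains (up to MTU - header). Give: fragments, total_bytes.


Max data per non-final fragment = floor((MTU - header)/8)*8 = floor((576 - 20)/8)*8 = floor(556/8)*8 = 552 B
Final fragment needs no 8-byte alignment: it can carry up to MTU - header = 556 B
Non-final fragments needed = ceil((payload - 556) / 552) = ceil(731/552) = ceil(1.3243) = 2
Number of fragments = 2 + 1 = 3
Fragment sizes (data): 2 * 552 B + 183 B (last, 183 <= 556 OK)
Total bytes sent = payload + n_frags * header = 1287 + 3*20 = 1287 + 60 = 1347 B

3, 1347


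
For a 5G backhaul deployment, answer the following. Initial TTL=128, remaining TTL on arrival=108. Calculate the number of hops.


Given: initial TTL = 128, received TTL = 108
Hops = initial TTL - received TTL
Hops = 128 - 108 = 20

20


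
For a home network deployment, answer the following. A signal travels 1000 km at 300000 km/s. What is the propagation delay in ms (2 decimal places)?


Given: distance = 1000 km, speed = 300000 km/s
Delay = distance / speed = 1000 / 300000 seconds
Delay in ms = 1000 * 1000 / 300000
Delay = 3.3333 ms
Rounded to 2 dp = 3.33 ms

3.33


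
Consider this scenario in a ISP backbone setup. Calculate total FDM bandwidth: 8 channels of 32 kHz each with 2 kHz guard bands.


Given: 8 channels, 32 kHz each, guard = 2 kHz
Channel bandwidth = 8 * 32 = 256 kHz
Guard bands = 7 gaps * 2 kHz = 14 kHz
Total = 256 + 14 = 270 kHz

270


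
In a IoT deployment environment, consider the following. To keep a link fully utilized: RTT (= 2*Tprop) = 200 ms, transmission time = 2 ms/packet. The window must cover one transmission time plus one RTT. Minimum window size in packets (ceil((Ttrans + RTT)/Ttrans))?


Given: Ttrans = 2 ms, RTT = 200 ms (= 2 * Tprop, Tprop = 100 ms)
Time until first ACK returns = Ttrans + RTT = 2 + 200 = 202 ms
Need W * Ttrans >= Ttrans + RTT  ->  W >= (Ttrans + RTT) / Ttrans
(Ttrans + RTT) / Ttrans = 202 / 2 = 101
W_min = ceil(101) = 101

101


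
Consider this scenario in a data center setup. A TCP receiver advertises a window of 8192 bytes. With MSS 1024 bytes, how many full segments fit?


Given: RWND = 8192 bytes, MSS = 1024 bytes
Full segments = floor(RWND / MSS)
Full segments = floor(8192 / 1024)
Full segments = floor(8.0) = 8

8


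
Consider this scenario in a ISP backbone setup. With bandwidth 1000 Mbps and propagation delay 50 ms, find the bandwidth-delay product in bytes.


Given: bandwidth = 1000 Mbps, delay = 50 ms
BDP in bits = 1000 * 10^6 * 50 / 1000
BDP in bits = 50000000
BDP in bytes = 50000000 / 8 = 6250000

6250000


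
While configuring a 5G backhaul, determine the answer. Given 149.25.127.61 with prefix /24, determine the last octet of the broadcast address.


Given: IP = 149.25.127.61, prefix = /24
Host bits = 32 - 24 = 8
Network last octet = 61 AND mask = 0
Host part size = 2^8 - 1 = 255
Broadcast last octet = 0 OR 255 = 255

255


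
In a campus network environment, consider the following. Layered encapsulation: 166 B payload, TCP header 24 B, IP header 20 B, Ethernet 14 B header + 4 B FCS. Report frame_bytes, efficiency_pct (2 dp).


TCP segment = 166 + 24 = 190 B
IP packet = 190 + 20 = 210 B
Ethernet frame = 210 + 14 + 4 = 228 B
Efficiency = app / frame = 166 / 228 = 0.728070 = 72.8070% -> 72.81% (2 dp)

228, 72.81


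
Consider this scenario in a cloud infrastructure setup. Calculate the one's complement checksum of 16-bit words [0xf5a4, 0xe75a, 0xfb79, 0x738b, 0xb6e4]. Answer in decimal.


Given words: [0xf5a4, 0xe75a, 0xfb79, 0x738b, 0xb6e4]
Step 1: Sum all words
Raw sum = 62884 + 59226 + 64377 + 29579 + 46820 = 262886
Step 2: Fold carry: (742 + 4) = 746
One's complement = ~746 & 0xFFFF = 64789

64789


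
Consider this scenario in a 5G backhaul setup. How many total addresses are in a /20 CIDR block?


Given: CIDR prefix /20
Host bits = 32 - 20 = 12
Total addresses = 2^12 = 4096

4096


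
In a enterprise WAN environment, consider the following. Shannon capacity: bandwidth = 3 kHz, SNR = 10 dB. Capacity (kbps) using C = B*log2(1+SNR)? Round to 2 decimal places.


Given: B = 3 kHz, SNR = 10 dB
SNR linear = 10^(10/10) = 10
1 + SNR = 11
log2(11) = 3.4594316186
C = 3 * 1000 * 3.4594316186 = 10378.2949 bps
C = 10.378295 kbps -> 10.38 kbps (2 dp)

10.38


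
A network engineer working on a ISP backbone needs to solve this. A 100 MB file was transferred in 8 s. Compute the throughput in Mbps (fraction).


Given: file = 100 MB, time = 8 s
File in Mb = 100 * 8 = 800 Mb
Throughput = 800 / 8 Mbps
Throughput = 100 Mbps

100


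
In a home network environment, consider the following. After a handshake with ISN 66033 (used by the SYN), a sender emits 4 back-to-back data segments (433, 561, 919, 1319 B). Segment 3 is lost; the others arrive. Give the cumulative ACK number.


SYN uses sequence number 66033; first data byte = ISN + 1 = 66034.
Segment 1: SEQ = 66034, len = 433 B, covers [66034, 66466]
Segment 2: SEQ = 66467, len = 561 B, covers [66467, 67027]
Segment 3: SEQ = 67028, len = 919 B, covers [67028, 67946] [LOST]
Segment 4: SEQ = 67947, len = 1319 B, covers [67947, 69265]
In-order data received: bytes [66034, 67027] (segments 1..2).
Segment 3 missing -> gap begins at byte 67028; later segments buffered out of order.
Cumulative ACK = next expected in-order byte = 66034 + 433 + 561 = 67028

67028


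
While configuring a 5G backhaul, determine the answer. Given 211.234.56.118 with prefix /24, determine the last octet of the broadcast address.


Given: IP = 211.234.56.118, prefix = /24
Host bits = 32 - 24 = 8
Network last octet = 118 AND mask = 0
Host part size = 2^8 - 1 = 255
Broadcast last octet = 0 OR 255 = 255

255


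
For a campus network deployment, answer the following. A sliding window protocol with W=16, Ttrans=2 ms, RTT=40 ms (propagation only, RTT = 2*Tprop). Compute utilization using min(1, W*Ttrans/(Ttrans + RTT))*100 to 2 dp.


Given: W = 16, Ttrans = 2 ms, RTT = 40 ms (= 2 * Tprop, Tprop = 20 ms)
Cycle time = Ttrans + RTT = 2 + 40 = 42 ms (first packet sent until its ACK returns)
W * Ttrans = 16 * 2 = 32 ms of sending per cycle
W * Ttrans / (Ttrans + RTT) = 32 / 42 = 0.761905
U = min(1, 0.761905) = 0.761905
U% = 76.19%

76.19


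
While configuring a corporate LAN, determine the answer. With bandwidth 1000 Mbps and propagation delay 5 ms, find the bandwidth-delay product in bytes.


Given: bandwidth = 1000 Mbps, delay = 5 ms
BDP in bits = 1000 * 10^6 * 5 / 1000
BDP in bits = 5000000
BDP in bytes = 5000000 / 8 = 625000

625000


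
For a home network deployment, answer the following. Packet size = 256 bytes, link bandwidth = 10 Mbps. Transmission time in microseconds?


Given: packet = 256 bytes, bandwidth = 10 Mbps
Packet in bits = 256 * 8 = 2048 bits
Bandwidth = 10 * 10^6 = 10000000 bps
Time = 2048 / 10000000 seconds
Time in us = 2048 * 10^6 / 10000000 = 204.8

204.8


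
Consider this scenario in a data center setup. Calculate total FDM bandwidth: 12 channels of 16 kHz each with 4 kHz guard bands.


Given: 12 channels, 16 kHz each, guard = 4 kHz
Channel bandwidth = 12 * 16 = 192 kHz
Guard bands = 11 gaps * 4 kHz = 44 kHz
Total = 192 + 44 = 236 kHz

236


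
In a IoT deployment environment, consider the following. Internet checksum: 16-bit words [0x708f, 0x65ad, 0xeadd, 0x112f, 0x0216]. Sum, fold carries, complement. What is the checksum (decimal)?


Given words: [0x708f, 0x65ad, 0xeadd, 0x112f, 0x0216]
Step 1: Sum all words
Raw sum = 28815 + 26029 + 60125 + 4399 + 534 = 119902
Step 2: Fold carry: (54366 + 1) = 54367
One's complement = ~54367 & 0xFFFF = 11168

11168


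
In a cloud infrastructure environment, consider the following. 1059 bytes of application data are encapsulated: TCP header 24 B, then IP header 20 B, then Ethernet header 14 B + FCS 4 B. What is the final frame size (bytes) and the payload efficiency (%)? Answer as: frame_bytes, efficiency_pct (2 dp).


TCP segment = 1059 + 24 = 1083 B
IP packet = 1083 + 20 = 1103 B
Ethernet frame = 1103 + 14 + 4 = 1121 B
Efficiency = app / frame = 1059 / 1121 = 0.944692 = 94.4692% -> 94.47% (2 dp)

1121, 94.47


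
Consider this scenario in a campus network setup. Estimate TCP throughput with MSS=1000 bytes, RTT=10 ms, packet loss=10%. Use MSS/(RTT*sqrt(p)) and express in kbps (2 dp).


Given: MSS = 1000 bytes, RTT = 10 ms, loss = 10%
RTT in seconds = 10 / 1000 = 0.01
Loss rate = 10% = 0.1
sqrt(loss) = sqrt(0.1) = 0.316227766017
Throughput (bytes/s) = 1000 / (0.01 * 0.316227766017) = 316227.7660
Throughput (kbps) = 316227.7660 * 8 / 1000 = 2529.822128 -> 2529.82 kbps (2 dp)

2529.82


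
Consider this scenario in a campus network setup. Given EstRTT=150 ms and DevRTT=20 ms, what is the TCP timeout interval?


Given: EstRTT = 150 ms, DevRTT = 20 ms
Timeout = EstRTT + 4 * DevRTT
4 * DevRTT = 4 * 20 = 80
Timeout = 150 + 80 = 230 ms

230


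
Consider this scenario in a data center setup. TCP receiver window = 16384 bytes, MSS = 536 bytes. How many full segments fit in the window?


Given: RWND = 16384 bytes, MSS = 536 bytes
Full segments = floor(RWND / MSS)
Full segments = floor(16384 / 536)
Full segments = floor(30.5672) = 30

30


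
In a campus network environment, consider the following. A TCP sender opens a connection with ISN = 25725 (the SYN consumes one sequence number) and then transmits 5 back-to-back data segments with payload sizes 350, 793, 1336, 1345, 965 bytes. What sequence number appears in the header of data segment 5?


The SYN occupies sequence number ISN = 25725, so the first data byte is ISN + 1 = 25726.
SEQ of data segment i = (ISN + 1) + sum of payload sizes of segments 1..i-1.
Segment 1: SEQ = 25726, payload = 350 bytes
Segment 2: SEQ = 26076, payload = 793 bytes
Segment 3: SEQ = 26869, payload = 1336 bytes
Segment 4: SEQ = 28205, payload = 1345 bytes
Segment 5: SEQ = 29550, payload = 965 bytes
SEQ of segment 5 = 25726 + 350 + 793 + 1336 + 1345 = 29550

29550


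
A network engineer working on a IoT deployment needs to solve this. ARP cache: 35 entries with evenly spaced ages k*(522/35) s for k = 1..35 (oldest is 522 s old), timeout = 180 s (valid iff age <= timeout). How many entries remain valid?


Ages are k * 522/35 s for k = 1..35 (spacing = 14.9143 s).
Entry k is valid iff k * 522/35 <= 180 iff k <= 35 * 180 / 522 = 12.0690
n_valid = floor(12.0690) = 12
(n_stale = 35 - 12 = 23)

12


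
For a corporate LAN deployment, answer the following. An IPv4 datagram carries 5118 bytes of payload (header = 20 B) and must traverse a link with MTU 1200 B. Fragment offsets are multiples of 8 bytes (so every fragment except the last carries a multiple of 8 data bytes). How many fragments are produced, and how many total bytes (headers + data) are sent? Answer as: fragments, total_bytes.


Max data per non-final fragment = floor((MTU - header)/8)*8 = floor((1200 - 20)/8)*8 = floor(1180/8)*8 = 1176 B
Final fragment needs no 8-byte alignment: it can carry up to MTU - header = 1180 B
Non-final fragments needed = ceil((payload - 1180) / 1176) = ceil(3938/1176) = ceil(3.3486) = 4
Number of fragments = 4 + 1 = 5
Fragment sizes (data): 4 * 1176 B + 414 B (last, 414 <= 1180 OK)
Total bytes sent = payload + n_frags * header = 5118 + 5*20 = 5118 + 100 = 5218 B

5, 5218


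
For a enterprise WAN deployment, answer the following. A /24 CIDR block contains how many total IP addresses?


Given: CIDR prefix /24
Host bits = 32 - 24 = 8
Total addresses = 2^8 = 256

256


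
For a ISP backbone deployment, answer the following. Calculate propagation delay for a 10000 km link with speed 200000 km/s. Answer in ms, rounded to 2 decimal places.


Given: distance = 10000 km, speed = 200000 km/s
Delay = distance / speed = 10000 / 200000 seconds
Delay in ms = 10000 * 1000 / 200000
Delay = 50.0000 ms
Rounded to 2 dp = 50.00 ms

50.00


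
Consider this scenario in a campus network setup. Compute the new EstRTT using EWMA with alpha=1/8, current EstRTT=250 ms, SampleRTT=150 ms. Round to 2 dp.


Given: EstRTT = 250 ms, SampleRTT = 150 ms, alpha = 1/8
New EstRTT = (1 - alpha) * EstRTT + alpha * SampleRTT
(7/8) * 250 = 218.75
(1/8) * 150 = 18.75
New EstRTT = 218.75 + 18.75 = 237.5 ms -> 237.50 ms (2 dp)

237.50


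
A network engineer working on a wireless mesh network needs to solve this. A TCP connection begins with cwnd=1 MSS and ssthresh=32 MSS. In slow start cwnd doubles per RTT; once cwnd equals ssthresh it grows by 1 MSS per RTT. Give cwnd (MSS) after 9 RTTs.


RTT 0: cwnd = 1 MSS (initial)
RTT 1: cwnd = 2 MSS (slow start, doubled)
RTT 2: cwnd = 4 MSS (slow start, doubled)
RTT 3: cwnd = 8 MSS (slow start, doubled)
RTT 4: cwnd = 16 MSS (slow start, doubled)
RTT 5: cwnd = 32 MSS (slow start, doubled)
RTT 6: cwnd = 33 MSS (congestion avoidance, +1)
RTT 7: cwnd = 34 MSS (congestion avoidance, +1)
RTT 8: cwnd = 35 MSS (congestion avoidance, +1)
RTT 9: cwnd = 36 MSS (congestion avoidance, +1)

36


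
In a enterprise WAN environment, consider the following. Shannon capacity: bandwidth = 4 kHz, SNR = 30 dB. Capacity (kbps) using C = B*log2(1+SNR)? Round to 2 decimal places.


Given: B = 4 kHz, SNR = 30 dB
SNR linear = 10^(30/10) = 1000
1 + SNR = 1001
log2(1001) = 9.9672262588
C = 4 * 1000 * 9.9672262588 = 39868.9050 bps
C = 39.868905 kbps -> 39.87 kbps (2 dp)

39.87


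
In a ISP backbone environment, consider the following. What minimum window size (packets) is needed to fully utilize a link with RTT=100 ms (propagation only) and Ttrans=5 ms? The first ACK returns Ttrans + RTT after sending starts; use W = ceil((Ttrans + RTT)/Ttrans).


Given: Ttrans = 5 ms, RTT = 100 ms (= 2 * Tprop, Tprop = 50 ms)
Time until first ACK returns = Ttrans + RTT = 5 + 100 = 105 ms
Need W * Ttrans >= Ttrans + RTT  ->  W >= (Ttrans + RTT) / Ttrans
(Ttrans + RTT) / Ttrans = 105 / 5 = 21
W_min = ceil(21) = 21

21


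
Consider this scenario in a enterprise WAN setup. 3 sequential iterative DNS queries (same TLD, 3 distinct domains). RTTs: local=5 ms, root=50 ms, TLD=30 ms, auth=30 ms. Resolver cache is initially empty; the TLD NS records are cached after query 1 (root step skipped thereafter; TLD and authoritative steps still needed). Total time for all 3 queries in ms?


Lookup 1 (cold cache): local + root + TLD + auth = 5 + 50 + 30 + 30 = 115 ms
Lookups 2..3 (TLD NS cached -> skip root; new domain -> still ask TLD and auth): local + TLD + auth = 5 + 30 + 30 = 65 ms each
Remaining 2 lookups: 2 * 65 = 130 ms
Total = 115 + 130 = 245 ms

245


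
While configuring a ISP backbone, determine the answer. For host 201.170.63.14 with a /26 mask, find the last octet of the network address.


Given: IP = 201.170.63.14, prefix = /26
Subnet mask = 255.255.255.192
Last octet of IP: 14
Last octet of mask: 192
Network last octet = 14 AND 192 = 0

0


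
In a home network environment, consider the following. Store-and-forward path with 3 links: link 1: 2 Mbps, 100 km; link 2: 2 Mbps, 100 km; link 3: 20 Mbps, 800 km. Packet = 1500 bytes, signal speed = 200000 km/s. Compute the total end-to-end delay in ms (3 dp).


Packet = 1500 bytes = 12000 bits. Store-and-forward: sum (t_trans + t_prop) per link.
Link 1: t_trans = 12000/(2*10^6) s = 6.0000 ms; t_prop = 100/200000 s = 0.5000 ms; subtotal = 6.5000 ms
Link 2: t_trans = 12000/(2*10^6) s = 6.0000 ms; t_prop = 100/200000 s = 0.5000 ms; subtotal = 6.5000 ms
Link 3: t_trans = 12000/(20*10^6) s = 0.6000 ms; t_prop = 800/200000 s = 4.0000 ms; subtotal = 4.6000 ms
End-to-end = 6.5000 + 6.5000 + 4.6000 = 17.6000 ms -> 17.600 ms (3 dp)

17.600


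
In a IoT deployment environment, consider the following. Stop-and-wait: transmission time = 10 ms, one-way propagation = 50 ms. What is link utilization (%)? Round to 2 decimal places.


Given: Ttrans = 10 ms, Tprop = 50 ms
RTT = 2 * Tprop = 2 * 50 = 100 ms
U = Ttrans / (Ttrans + RTT)
U = 10 / (10 + 100)
U = 10 / 110 = 0.090909
U% = 9.09%

9.09


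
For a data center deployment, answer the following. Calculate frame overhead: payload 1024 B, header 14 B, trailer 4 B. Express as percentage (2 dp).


Given: payload = 1024 B, header = 14 B, trailer = 4 B
Overhead bytes = header + trailer = 14 + 4 = 18
Total frame = payload + overhead = 1024 + 18 = 1042
Overhead % = 18 / 1042 * 100 = 1.7274% -> 1.73% (2 dp)

1.73


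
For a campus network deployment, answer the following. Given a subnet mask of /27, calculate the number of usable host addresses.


Given: subnet mask /27
Host bits = 32 - 27 = 5
Total addresses = 2^5 = 32
Usable hosts = 32 - 2 (network + broadcast) = 30

30


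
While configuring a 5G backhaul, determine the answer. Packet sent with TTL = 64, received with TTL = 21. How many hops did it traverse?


Given: initial TTL = 64, received TTL = 21
Hops = initial TTL - received TTL
Hops = 64 - 21 = 43

43


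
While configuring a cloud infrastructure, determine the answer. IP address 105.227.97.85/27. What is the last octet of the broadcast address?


Given: IP = 105.227.97.85, prefix = /27
Host bits = 32 - 27 = 5
Network last octet = 85 AND mask = 64
Host part size = 2^5 - 1 = 31
Broadcast last octet = 64 OR 31 = 95

95


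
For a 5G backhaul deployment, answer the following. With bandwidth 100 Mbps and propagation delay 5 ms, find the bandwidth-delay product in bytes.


Given: bandwidth = 100 Mbps, delay = 5 ms
BDP in bits = 100 * 10^6 * 5 / 1000
BDP in bits = 500000
BDP in bytes = 500000 / 8 = 62500

62500


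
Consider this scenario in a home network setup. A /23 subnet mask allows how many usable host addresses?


Given: subnet mask /23
Host bits = 32 - 23 = 9
Total addresses = 2^9 = 512
Usable hosts = 512 - 2 (network + broadcast) = 510

510


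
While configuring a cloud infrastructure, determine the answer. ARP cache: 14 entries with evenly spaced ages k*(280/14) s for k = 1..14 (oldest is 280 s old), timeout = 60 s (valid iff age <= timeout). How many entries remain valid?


Ages are k * 280/14 s for k = 1..14 (spacing = 20.0000 s).
Entry k is valid iff k * 280/14 <= 60 iff k <= 14 * 60 / 280 = 3.0000
n_valid = floor(3.0000) = 3
(n_stale = 14 - 3 = 11)

3


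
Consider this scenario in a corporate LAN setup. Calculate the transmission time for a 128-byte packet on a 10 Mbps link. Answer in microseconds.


Given: packet = 128 bytes, bandwidth = 10 Mbps
Packet in bits = 128 * 8 = 1024 bits
Bandwidth = 10 * 10^6 = 10000000 bps
Time = 1024 / 10000000 seconds
Time in us = 1024 * 10^6 / 10000000 = 102.4

102.4


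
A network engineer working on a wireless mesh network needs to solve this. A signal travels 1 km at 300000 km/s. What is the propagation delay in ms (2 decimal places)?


Given: distance = 1 km, speed = 300000 km/s
Delay = distance / speed = 1 / 300000 seconds
Delay in ms = 1 * 1000 / 300000
Delay = 0.0033 ms
Rounded to 2 dp = 0.00 ms

0.00


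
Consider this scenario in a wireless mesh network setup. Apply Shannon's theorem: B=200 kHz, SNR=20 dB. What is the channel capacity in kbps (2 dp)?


Given: B = 200 kHz, SNR = 20 dB
SNR linear = 10^(20/10) = 100
1 + SNR = 101
log2(101) = 6.6582114828
C = 200 * 1000 * 6.6582114828 = 1331642.2966 bps
C = 1331.642297 kbps -> 1331.64 kbps (2 dp)

1331.64


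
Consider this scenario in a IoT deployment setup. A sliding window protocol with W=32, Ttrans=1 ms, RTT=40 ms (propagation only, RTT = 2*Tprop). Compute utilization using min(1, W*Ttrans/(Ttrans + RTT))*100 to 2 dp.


Given: W = 32, Ttrans = 1 ms, RTT = 40 ms (= 2 * Tprop, Tprop = 20 ms)
Cycle time = Ttrans + RTT = 1 + 40 = 41 ms (first packet sent until its ACK returns)
W * Ttrans = 32 * 1 = 32 ms of sending per cycle
W * Ttrans / (Ttrans + RTT) = 32 / 41 = 0.780488
U = min(1, 0.780488) = 0.780488
U% = 78.05%

78.05


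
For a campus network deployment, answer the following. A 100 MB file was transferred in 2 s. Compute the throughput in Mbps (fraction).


Given: file = 100 MB, time = 2 s
File in Mb = 100 * 8 = 800 Mb
Throughput = 800 / 2 Mbps
Throughput = 400 Mbps

400


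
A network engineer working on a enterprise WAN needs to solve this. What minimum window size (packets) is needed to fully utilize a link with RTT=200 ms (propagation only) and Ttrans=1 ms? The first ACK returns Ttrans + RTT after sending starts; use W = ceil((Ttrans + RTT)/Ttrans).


Given: Ttrans = 1 ms, RTT = 200 ms (= 2 * Tprop, Tprop = 100 ms)
Time until first ACK returns = Ttrans + RTT = 1 + 200 = 201 ms
Need W * Ttrans >= Ttrans + RTT  ->  W >= (Ttrans + RTT) / Ttrans
(Ttrans + RTT) / Ttrans = 201 / 1 = 201
W_min = ceil(201) = 201

201


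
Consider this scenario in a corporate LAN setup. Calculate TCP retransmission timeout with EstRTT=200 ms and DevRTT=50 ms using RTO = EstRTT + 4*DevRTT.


Given: EstRTT = 200 ms, DevRTT = 50 ms
Timeout = EstRTT + 4 * DevRTT
4 * DevRTT = 4 * 50 = 200
Timeout = 200 + 200 = 400 ms

400


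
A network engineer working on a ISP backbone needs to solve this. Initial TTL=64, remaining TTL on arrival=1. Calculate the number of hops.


Given: initial TTL = 64, received TTL = 1
Hops = initial TTL - received TTL
Hops = 64 - 1 = 63

63


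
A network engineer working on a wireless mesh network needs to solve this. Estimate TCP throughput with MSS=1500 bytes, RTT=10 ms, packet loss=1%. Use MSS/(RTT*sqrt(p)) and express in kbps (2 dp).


Given: MSS = 1500 bytes, RTT = 10 ms, loss = 1%
RTT in seconds = 10 / 1000 = 0.01
Loss rate = 1% = 0.01
sqrt(loss) = sqrt(0.01) = 0.1
Throughput (bytes/s) = 1500 / (0.01 * 0.1) = 1500000.0000
Throughput (kbps) = 1500000.0000 * 8 / 1000 = 12000.000000 -> 12000.00 kbps (2 dp)

12000.00


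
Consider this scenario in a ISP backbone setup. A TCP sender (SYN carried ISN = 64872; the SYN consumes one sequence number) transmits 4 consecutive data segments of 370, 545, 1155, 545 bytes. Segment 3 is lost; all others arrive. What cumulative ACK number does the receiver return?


SYN uses sequence number 64872; first data byte = ISN + 1 = 64873.
Segment 1: SEQ = 64873, len = 370 B, covers [64873, 65242]
Segment 2: SEQ = 65243, len = 545 B, covers [65243, 65787]
Segment 3: SEQ = 65788, len = 1155 B, covers [65788, 66942] [LOST]
Segment 4: SEQ = 66943, len = 545 B, covers [66943, 67487]
In-order data received: bytes [64873, 65787] (segments 1..2).
Segment 3 missing -> gap begins at byte 65788; later segments buffered out of order.
Cumulative ACK = next expected in-order byte = 64873 + 370 + 545 = 65788

65788


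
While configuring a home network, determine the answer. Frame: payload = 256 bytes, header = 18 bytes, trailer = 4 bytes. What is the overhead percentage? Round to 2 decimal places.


Given: payload = 256 B, header = 18 B, trailer = 4 B
Overhead bytes = header + trailer = 18 + 4 = 22
Total frame = payload + overhead = 256 + 22 = 278
Overhead % = 22 / 278 * 100 = 7.9137% -> 7.91% (2 dp)

7.91


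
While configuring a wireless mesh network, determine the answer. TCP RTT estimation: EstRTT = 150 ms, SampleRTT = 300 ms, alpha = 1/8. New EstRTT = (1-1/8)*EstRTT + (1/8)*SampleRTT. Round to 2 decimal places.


Given: EstRTT = 150 ms, SampleRTT = 300 ms, alpha = 1/8
New EstRTT = (1 - alpha) * EstRTT + alpha * SampleRTT
(7/8) * 150 = 131.25
(1/8) * 300 = 37.5
New EstRTT = 131.25 + 37.5 = 168.75 ms -> 168.75 ms (2 dp)

168.75


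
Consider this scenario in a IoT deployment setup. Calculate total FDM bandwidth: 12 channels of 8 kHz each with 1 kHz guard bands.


Given: 12 channels, 8 kHz each, guard = 1 kHz
Channel bandwidth = 12 * 8 = 96 kHz
Guard bands = 11 gaps * 1 kHz = 11 kHz
Total = 96 + 11 = 107 kHz

107


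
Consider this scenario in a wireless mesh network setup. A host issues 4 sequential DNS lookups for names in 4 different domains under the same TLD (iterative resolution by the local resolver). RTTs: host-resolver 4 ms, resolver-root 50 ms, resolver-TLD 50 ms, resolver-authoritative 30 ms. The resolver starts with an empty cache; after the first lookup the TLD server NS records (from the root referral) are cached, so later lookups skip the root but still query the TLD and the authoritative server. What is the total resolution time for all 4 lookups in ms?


Lookup 1 (cold cache): local + root + TLD + auth = 4 + 50 + 50 + 30 = 134 ms
Lookups 2..4 (TLD NS cached -> skip root; new domain -> still ask TLD and auth): local + TLD + auth = 4 + 50 + 30 = 84 ms each
Remaining 3 lookups: 3 * 84 = 252 ms
Total = 134 + 252 = 386 ms

386


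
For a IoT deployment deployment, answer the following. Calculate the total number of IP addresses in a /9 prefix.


Given: CIDR prefix /9
Host bits = 32 - 9 = 23
Total addresses = 2^23 = 8388608

8388608


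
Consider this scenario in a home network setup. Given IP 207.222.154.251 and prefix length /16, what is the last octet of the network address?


Given: IP = 207.222.154.251, prefix = /16
Subnet mask = 255.255.0.0
Last octet of IP: 251
Last octet of mask: 0
Network last octet = 251 AND 0 = 0

0


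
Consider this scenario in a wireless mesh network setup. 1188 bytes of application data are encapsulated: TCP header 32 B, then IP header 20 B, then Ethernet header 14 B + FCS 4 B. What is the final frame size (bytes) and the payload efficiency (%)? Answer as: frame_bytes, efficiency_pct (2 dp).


TCP segment = 1188 + 32 = 1220 B
IP packet = 1220 + 20 = 1240 B
Ethernet frame = 1240 + 14 + 4 = 1258 B
Efficiency = app / frame = 1188 / 1258 = 0.944356 = 94.4356% -> 94.44% (2 dp)

1258, 94.44


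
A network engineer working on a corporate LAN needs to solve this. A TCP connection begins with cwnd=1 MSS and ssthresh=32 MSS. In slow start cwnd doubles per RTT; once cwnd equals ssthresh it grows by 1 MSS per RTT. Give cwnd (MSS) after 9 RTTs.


RTT 0: cwnd = 1 MSS (initial)
RTT 1: cwnd = 2 MSS (slow start, doubled)
RTT 2: cwnd = 4 MSS (slow start, doubled)
RTT 3: cwnd = 8 MSS (slow start, doubled)
RTT 4: cwnd = 16 MSS (slow start, doubled)
RTT 5: cwnd = 32 MSS (slow start, doubled)
RTT 6: cwnd = 33 MSS (congestion avoidance, +1)
RTT 7: cwnd = 34 MSS (congestion avoidance, +1)
RTT 8: cwnd = 35 MSS (congestion avoidance, +1)
RTT 9: cwnd = 36 MSS (congestion avoidance, +1)

36


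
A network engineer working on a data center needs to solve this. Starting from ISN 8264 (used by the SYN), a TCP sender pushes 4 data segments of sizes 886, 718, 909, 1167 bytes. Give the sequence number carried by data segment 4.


The SYN occupies sequence number ISN = 8264, so the first data byte is ISN + 1 = 8265.
SEQ of data segment i = (ISN + 1) + sum of payload sizes of segments 1..i-1.
Segment 1: SEQ = 8265, payload = 886 bytes
Segment 2: SEQ = 9151, payload = 718 bytes
Segment 3: SEQ = 9869, payload = 909 bytes
Segment 4: SEQ = 10778, payload = 1167 bytes
SEQ of segment 4 = 8265 + 886 + 718 + 909 = 10778

10778


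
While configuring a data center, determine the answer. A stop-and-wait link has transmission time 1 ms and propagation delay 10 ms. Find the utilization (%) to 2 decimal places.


Given: Ttrans = 1 ms, Tprop = 10 ms
RTT = 2 * Tprop = 2 * 10 = 20 ms
U = Ttrans / (Ttrans + RTT)
U = 1 / (1 + 20)
U = 1 / 21 = 0.047619
U% = 4.76%

4.76


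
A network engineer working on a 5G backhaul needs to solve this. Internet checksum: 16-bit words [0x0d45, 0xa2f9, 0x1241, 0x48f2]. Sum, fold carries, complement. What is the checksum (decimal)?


Given words: [0x0d45, 0xa2f9, 0x1241, 0x48f2]
Step 1: Sum all words
Raw sum = 3397 + 41721 + 4673 + 18674 = 68465
Step 2: Fold carry: (2929 + 1) = 2930
One's complement = ~2930 & 0xFFFF = 62605

62605


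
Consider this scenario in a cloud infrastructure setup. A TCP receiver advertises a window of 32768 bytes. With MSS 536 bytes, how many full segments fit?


Given: RWND = 32768 bytes, MSS = 536 bytes
Full segments = floor(RWND / MSS)
Full segments = floor(32768 / 536)
Full segments = floor(61.1343) = 61

61


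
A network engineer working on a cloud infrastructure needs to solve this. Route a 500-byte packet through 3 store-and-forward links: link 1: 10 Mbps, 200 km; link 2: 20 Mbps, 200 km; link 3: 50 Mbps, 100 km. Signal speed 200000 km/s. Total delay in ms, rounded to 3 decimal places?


Packet = 500 bytes = 4000 bits. Store-and-forward: sum (t_trans + t_prop) per link.
Link 1: t_trans = 4000/(10*10^6) s = 0.4000 ms; t_prop = 200/200000 s = 1.0000 ms; subtotal = 1.4000 ms
Link 2: t_trans = 4000/(20*10^6) s = 0.2000 ms; t_prop = 200/200000 s = 1.0000 ms; subtotal = 1.2000 ms
Link 3: t_trans = 4000/(50*10^6) s = 0.0800 ms; t_prop = 100/200000 s = 0.5000 ms; subtotal = 0.5800 ms
End-to-end = 1.4000 + 1.2000 + 0.5800 = 3.1800 ms -> 3.180 ms (3 dp)

3.180


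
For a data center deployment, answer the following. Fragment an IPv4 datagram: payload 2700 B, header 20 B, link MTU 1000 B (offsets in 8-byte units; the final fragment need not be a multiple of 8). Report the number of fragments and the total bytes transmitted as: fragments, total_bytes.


Max data per non-final fragment = floor((MTU - header)/8)*8 = floor((1000 - 20)/8)*8 = floor(980/8)*8 = 976 B
Final fragment needs no 8-byte alignment: it can carry up to MTU - header = 980 B
Non-final fragments needed = ceil((payload - 980) / 976) = ceil(1720/976) = ceil(1.7623) = 2
Number of fragments = 2 + 1 = 3
Fragment sizes (data): 2 * 976 B + 748 B (last, 748 <= 980 OK)
Total bytes sent = payload + n_frags * header = 2700 + 3*20 = 2700 + 60 = 2760 B

3, 2760


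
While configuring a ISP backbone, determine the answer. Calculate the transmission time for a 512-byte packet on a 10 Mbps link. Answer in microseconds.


Given: packet = 512 bytes, bandwidth = 10 Mbps
Packet in bits = 512 * 8 = 4096 bits
Bandwidth = 10 * 10^6 = 10000000 bps
Time = 4096 / 10000000 seconds
Time in us = 4096 * 10^6 / 10000000 = 409.6

409.6


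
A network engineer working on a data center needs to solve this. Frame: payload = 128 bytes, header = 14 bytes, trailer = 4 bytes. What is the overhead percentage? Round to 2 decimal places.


Given: payload = 128 B, header = 14 B, trailer = 4 B
Overhead bytes = header + trailer = 14 + 4 = 18
Total frame = payload + overhead = 128 + 18 = 146
Overhead % = 18 / 146 * 100 = 12.3288% -> 12.33% (2 dp)

12.33


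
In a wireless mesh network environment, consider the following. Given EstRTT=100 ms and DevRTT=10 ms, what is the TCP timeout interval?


Given: EstRTT = 100 ms, DevRTT = 10 ms
Timeout = EstRTT + 4 * DevRTT
4 * DevRTT = 4 * 10 = 40
Timeout = 100 + 40 = 140 ms

140


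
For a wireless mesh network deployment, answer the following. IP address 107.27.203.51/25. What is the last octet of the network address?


Given: IP = 107.27.203.51, prefix = /25
Subnet mask = 255.255.255.128
Last octet of IP: 51
Last octet of mask: 128
Network last octet = 51 AND 128 = 0

0


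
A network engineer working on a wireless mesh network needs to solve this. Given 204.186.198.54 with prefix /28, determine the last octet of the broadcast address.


Given: IP = 204.186.198.54, prefix = /28
Host bits = 32 - 28 = 4
Network last octet = 54 AND mask = 48
Host part size = 2^4 - 1 = 15
Broadcast last octet = 48 OR 15 = 63

63


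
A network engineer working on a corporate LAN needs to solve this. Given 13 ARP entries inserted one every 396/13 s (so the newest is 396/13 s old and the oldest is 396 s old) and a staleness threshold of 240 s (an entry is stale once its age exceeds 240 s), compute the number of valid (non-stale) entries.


Ages are k * 396/13 s for k = 1..13 (spacing = 30.4615 s).
Entry k is valid iff k * 396/13 <= 240 iff k <= 13 * 240 / 396 = 7.8788
n_valid = floor(7.8788) = 7
(n_stale = 13 - 7 = 6)

7


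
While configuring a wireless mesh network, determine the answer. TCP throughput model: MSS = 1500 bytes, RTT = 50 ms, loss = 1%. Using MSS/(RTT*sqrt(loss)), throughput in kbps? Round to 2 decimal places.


Given: MSS = 1500 bytes, RTT = 50 ms, loss = 1%
RTT in seconds = 50 / 1000 = 0.05
Loss rate = 1% = 0.01
sqrt(loss) = sqrt(0.01) = 0.1
Throughput (bytes/s) = 1500 / (0.05 * 0.1) = 300000.0000
Throughput (kbps) = 300000.0000 * 8 / 1000 = 2400.000000 -> 2400.00 kbps (2 dp)

2400.00
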